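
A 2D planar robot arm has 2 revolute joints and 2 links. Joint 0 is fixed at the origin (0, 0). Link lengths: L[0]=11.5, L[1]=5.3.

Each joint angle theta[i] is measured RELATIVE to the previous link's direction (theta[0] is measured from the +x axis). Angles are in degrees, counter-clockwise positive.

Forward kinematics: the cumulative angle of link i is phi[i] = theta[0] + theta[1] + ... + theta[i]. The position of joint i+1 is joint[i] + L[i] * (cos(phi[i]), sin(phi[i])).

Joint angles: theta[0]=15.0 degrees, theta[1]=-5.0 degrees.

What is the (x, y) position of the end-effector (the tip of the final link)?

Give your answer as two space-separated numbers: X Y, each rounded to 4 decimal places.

joint[0] = (0.0000, 0.0000)  (base)
link 0: phi[0] = 15 = 15 deg
  cos(15 deg) = 0.9659, sin(15 deg) = 0.2588
  joint[1] = (0.0000, 0.0000) + 11.5 * (0.9659, 0.2588) = (0.0000 + 11.1081, 0.0000 + 2.9764) = (11.1081, 2.9764)
link 1: phi[1] = 15 + -5 = 10 deg
  cos(10 deg) = 0.9848, sin(10 deg) = 0.1736
  joint[2] = (11.1081, 2.9764) + 5.3 * (0.9848, 0.1736) = (11.1081 + 5.2195, 2.9764 + 0.9203) = (16.3276, 3.8968)
End effector: (16.3276, 3.8968)

Answer: 16.3276 3.8968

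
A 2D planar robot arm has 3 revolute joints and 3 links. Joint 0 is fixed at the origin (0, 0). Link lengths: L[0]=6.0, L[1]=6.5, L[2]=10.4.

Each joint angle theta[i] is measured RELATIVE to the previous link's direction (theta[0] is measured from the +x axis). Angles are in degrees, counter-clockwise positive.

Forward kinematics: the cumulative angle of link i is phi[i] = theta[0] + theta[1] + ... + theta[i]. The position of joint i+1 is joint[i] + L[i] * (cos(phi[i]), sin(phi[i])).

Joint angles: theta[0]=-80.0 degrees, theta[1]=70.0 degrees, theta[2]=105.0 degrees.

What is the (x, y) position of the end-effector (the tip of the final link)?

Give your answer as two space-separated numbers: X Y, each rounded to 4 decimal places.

joint[0] = (0.0000, 0.0000)  (base)
link 0: phi[0] = -80 = -80 deg
  cos(-80 deg) = 0.1736, sin(-80 deg) = -0.9848
  joint[1] = (0.0000, 0.0000) + 6 * (0.1736, -0.9848) = (0.0000 + 1.0419, 0.0000 + -5.9088) = (1.0419, -5.9088)
link 1: phi[1] = -80 + 70 = -10 deg
  cos(-10 deg) = 0.9848, sin(-10 deg) = -0.1736
  joint[2] = (1.0419, -5.9088) + 6.5 * (0.9848, -0.1736) = (1.0419 + 6.4013, -5.9088 + -1.1287) = (7.4431, -7.0376)
link 2: phi[2] = -80 + 70 + 105 = 95 deg
  cos(95 deg) = -0.0872, sin(95 deg) = 0.9962
  joint[3] = (7.4431, -7.0376) + 10.4 * (-0.0872, 0.9962) = (7.4431 + -0.9064, -7.0376 + 10.3604) = (6.5367, 3.3229)
End effector: (6.5367, 3.3229)

Answer: 6.5367 3.3229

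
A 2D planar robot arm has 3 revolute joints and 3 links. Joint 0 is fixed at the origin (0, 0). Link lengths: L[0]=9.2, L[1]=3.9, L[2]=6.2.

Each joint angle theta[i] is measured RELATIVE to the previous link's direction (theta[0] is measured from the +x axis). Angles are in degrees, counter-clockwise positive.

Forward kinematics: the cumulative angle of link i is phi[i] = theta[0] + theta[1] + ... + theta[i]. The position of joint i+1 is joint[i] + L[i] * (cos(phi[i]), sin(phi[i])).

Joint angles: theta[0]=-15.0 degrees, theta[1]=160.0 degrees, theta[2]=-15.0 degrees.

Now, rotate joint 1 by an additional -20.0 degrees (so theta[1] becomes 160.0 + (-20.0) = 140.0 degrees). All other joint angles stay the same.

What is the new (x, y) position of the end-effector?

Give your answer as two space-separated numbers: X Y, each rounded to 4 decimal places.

joint[0] = (0.0000, 0.0000)  (base)
link 0: phi[0] = -15 = -15 deg
  cos(-15 deg) = 0.9659, sin(-15 deg) = -0.2588
  joint[1] = (0.0000, 0.0000) + 9.2 * (0.9659, -0.2588) = (0.0000 + 8.8865, 0.0000 + -2.3811) = (8.8865, -2.3811)
link 1: phi[1] = -15 + 140 = 125 deg
  cos(125 deg) = -0.5736, sin(125 deg) = 0.8192
  joint[2] = (8.8865, -2.3811) + 3.9 * (-0.5736, 0.8192) = (8.8865 + -2.2369, -2.3811 + 3.1947) = (6.6496, 0.8136)
link 2: phi[2] = -15 + 140 + -15 = 110 deg
  cos(110 deg) = -0.3420, sin(110 deg) = 0.9397
  joint[3] = (6.6496, 0.8136) + 6.2 * (-0.3420, 0.9397) = (6.6496 + -2.1205, 0.8136 + 5.8261) = (4.5290, 6.6397)
End effector: (4.5290, 6.6397)

Answer: 4.5290 6.6397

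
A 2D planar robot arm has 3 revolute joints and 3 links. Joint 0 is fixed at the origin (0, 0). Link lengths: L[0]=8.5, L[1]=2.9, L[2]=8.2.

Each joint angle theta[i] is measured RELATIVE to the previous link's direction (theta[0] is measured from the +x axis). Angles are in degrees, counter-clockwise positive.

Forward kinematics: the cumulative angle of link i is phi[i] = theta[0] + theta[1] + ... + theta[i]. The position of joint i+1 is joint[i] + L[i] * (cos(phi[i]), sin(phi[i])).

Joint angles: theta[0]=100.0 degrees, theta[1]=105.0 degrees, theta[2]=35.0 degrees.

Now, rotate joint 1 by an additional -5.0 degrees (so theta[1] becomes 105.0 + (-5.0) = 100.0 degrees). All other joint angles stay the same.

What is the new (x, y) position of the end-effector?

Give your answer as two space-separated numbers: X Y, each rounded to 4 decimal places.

joint[0] = (0.0000, 0.0000)  (base)
link 0: phi[0] = 100 = 100 deg
  cos(100 deg) = -0.1736, sin(100 deg) = 0.9848
  joint[1] = (0.0000, 0.0000) + 8.5 * (-0.1736, 0.9848) = (0.0000 + -1.4760, 0.0000 + 8.3709) = (-1.4760, 8.3709)
link 1: phi[1] = 100 + 100 = 200 deg
  cos(200 deg) = -0.9397, sin(200 deg) = -0.3420
  joint[2] = (-1.4760, 8.3709) + 2.9 * (-0.9397, -0.3420) = (-1.4760 + -2.7251, 8.3709 + -0.9919) = (-4.2011, 7.3790)
link 2: phi[2] = 100 + 100 + 35 = 235 deg
  cos(235 deg) = -0.5736, sin(235 deg) = -0.8192
  joint[3] = (-4.2011, 7.3790) + 8.2 * (-0.5736, -0.8192) = (-4.2011 + -4.7033, 7.3790 + -6.7170) = (-8.9044, 0.6620)
End effector: (-8.9044, 0.6620)

Answer: -8.9044 0.6620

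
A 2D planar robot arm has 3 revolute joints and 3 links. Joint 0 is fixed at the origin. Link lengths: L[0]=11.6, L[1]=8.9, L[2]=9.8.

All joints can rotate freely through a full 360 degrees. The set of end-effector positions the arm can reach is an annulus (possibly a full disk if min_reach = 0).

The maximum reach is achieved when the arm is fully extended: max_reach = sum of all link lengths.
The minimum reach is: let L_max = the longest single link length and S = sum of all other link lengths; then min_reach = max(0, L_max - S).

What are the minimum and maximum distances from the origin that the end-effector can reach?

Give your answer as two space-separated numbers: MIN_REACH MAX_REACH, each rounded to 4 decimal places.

Answer: 0.0000 30.3000

Derivation:
Link lengths: [11.6, 8.9, 9.8]
max_reach = 11.6 + 8.9 + 9.8 = 30.3
L_max = max([11.6, 8.9, 9.8]) = 11.6
S (sum of others) = 30.3 - 11.6 = 18.7
min_reach = max(0, 11.6 - 18.7) = max(0, -7.1) = 0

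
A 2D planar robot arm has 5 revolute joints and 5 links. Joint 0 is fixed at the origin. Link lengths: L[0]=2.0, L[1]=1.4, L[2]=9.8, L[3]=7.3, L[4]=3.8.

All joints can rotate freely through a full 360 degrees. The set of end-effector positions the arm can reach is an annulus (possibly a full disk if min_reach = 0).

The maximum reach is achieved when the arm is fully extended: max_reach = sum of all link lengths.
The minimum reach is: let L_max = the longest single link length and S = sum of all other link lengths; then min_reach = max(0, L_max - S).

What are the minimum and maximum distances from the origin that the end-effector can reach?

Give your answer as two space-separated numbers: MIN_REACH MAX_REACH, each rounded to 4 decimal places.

Answer: 0.0000 24.3000

Derivation:
Link lengths: [2.0, 1.4, 9.8, 7.3, 3.8]
max_reach = 2 + 1.4 + 9.8 + 7.3 + 3.8 = 24.3
L_max = max([2.0, 1.4, 9.8, 7.3, 3.8]) = 9.8
S (sum of others) = 24.3 - 9.8 = 14.5
min_reach = max(0, 9.8 - 14.5) = max(0, -4.7) = 0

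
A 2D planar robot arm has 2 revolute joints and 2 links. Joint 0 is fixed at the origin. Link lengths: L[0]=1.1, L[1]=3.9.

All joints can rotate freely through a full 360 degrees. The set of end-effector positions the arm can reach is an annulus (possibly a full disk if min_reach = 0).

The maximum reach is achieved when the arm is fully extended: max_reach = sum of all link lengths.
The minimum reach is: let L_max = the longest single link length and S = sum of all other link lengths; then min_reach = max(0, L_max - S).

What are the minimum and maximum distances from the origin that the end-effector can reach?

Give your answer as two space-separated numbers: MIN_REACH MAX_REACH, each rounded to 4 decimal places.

Answer: 2.8000 5.0000

Derivation:
Link lengths: [1.1, 3.9]
max_reach = 1.1 + 3.9 = 5
L_max = max([1.1, 3.9]) = 3.9
S (sum of others) = 5 - 3.9 = 1.1
min_reach = max(0, 3.9 - 1.1) = max(0, 2.8) = 2.8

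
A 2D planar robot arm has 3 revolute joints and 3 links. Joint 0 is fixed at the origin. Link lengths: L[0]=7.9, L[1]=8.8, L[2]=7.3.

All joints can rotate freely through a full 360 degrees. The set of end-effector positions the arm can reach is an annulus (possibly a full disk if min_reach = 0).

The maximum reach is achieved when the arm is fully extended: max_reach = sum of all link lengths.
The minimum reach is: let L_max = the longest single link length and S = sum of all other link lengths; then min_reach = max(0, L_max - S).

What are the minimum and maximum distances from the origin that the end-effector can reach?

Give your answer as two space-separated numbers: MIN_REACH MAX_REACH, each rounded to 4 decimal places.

Answer: 0.0000 24.0000

Derivation:
Link lengths: [7.9, 8.8, 7.3]
max_reach = 7.9 + 8.8 + 7.3 = 24
L_max = max([7.9, 8.8, 7.3]) = 8.8
S (sum of others) = 24 - 8.8 = 15.2
min_reach = max(0, 8.8 - 15.2) = max(0, -6.4) = 0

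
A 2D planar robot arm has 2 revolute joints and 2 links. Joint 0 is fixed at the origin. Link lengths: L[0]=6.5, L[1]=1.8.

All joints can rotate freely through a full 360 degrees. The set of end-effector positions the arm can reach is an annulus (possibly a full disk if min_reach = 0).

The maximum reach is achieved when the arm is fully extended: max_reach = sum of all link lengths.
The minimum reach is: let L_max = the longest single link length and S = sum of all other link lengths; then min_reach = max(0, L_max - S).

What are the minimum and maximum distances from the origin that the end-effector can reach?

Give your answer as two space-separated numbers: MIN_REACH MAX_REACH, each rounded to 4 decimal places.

Answer: 4.7000 8.3000

Derivation:
Link lengths: [6.5, 1.8]
max_reach = 6.5 + 1.8 = 8.3
L_max = max([6.5, 1.8]) = 6.5
S (sum of others) = 8.3 - 6.5 = 1.8
min_reach = max(0, 6.5 - 1.8) = max(0, 4.7) = 4.7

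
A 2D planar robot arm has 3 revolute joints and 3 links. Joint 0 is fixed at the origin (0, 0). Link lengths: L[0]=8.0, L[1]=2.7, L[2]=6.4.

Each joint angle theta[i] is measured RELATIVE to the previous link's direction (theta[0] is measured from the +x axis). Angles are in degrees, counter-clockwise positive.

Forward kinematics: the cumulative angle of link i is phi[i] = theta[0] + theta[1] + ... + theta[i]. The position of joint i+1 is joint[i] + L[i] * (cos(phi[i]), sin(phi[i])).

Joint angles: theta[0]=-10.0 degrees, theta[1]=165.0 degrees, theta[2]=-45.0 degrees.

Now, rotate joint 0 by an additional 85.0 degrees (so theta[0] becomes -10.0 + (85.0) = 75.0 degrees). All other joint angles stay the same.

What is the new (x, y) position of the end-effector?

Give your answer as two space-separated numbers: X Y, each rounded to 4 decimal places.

joint[0] = (0.0000, 0.0000)  (base)
link 0: phi[0] = 75 = 75 deg
  cos(75 deg) = 0.2588, sin(75 deg) = 0.9659
  joint[1] = (0.0000, 0.0000) + 8 * (0.2588, 0.9659) = (0.0000 + 2.0706, 0.0000 + 7.7274) = (2.0706, 7.7274)
link 1: phi[1] = 75 + 165 = 240 deg
  cos(240 deg) = -0.5000, sin(240 deg) = -0.8660
  joint[2] = (2.0706, 7.7274) + 2.7 * (-0.5000, -0.8660) = (2.0706 + -1.3500, 7.7274 + -2.3383) = (0.7206, 5.3891)
link 2: phi[2] = 75 + 165 + -45 = 195 deg
  cos(195 deg) = -0.9659, sin(195 deg) = -0.2588
  joint[3] = (0.7206, 5.3891) + 6.4 * (-0.9659, -0.2588) = (0.7206 + -6.1819, 5.3891 + -1.6564) = (-5.4614, 3.7327)
End effector: (-5.4614, 3.7327)

Answer: -5.4614 3.7327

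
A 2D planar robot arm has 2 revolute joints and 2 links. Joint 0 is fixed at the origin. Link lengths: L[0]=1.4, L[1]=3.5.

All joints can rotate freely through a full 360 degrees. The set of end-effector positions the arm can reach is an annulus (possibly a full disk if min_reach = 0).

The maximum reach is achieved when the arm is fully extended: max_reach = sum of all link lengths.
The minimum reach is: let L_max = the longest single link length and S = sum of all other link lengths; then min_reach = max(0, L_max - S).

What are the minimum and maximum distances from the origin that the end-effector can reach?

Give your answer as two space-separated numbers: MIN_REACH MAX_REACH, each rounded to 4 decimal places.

Link lengths: [1.4, 3.5]
max_reach = 1.4 + 3.5 = 4.9
L_max = max([1.4, 3.5]) = 3.5
S (sum of others) = 4.9 - 3.5 = 1.4
min_reach = max(0, 3.5 - 1.4) = max(0, 2.1) = 2.1

Answer: 2.1000 4.9000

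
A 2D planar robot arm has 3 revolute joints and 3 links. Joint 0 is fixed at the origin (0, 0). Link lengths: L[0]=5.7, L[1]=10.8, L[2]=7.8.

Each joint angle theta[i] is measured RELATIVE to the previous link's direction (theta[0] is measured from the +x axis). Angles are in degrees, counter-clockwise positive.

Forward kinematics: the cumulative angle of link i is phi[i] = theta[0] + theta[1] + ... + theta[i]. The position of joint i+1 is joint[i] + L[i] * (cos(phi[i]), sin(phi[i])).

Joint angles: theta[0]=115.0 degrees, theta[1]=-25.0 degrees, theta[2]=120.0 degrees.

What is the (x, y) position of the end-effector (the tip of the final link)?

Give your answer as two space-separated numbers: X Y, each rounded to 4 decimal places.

Answer: -9.1639 12.0660

Derivation:
joint[0] = (0.0000, 0.0000)  (base)
link 0: phi[0] = 115 = 115 deg
  cos(115 deg) = -0.4226, sin(115 deg) = 0.9063
  joint[1] = (0.0000, 0.0000) + 5.7 * (-0.4226, 0.9063) = (0.0000 + -2.4089, 0.0000 + 5.1660) = (-2.4089, 5.1660)
link 1: phi[1] = 115 + -25 = 90 deg
  cos(90 deg) = 0.0000, sin(90 deg) = 1.0000
  joint[2] = (-2.4089, 5.1660) + 10.8 * (0.0000, 1.0000) = (-2.4089 + 0.0000, 5.1660 + 10.8000) = (-2.4089, 15.9660)
link 2: phi[2] = 115 + -25 + 120 = 210 deg
  cos(210 deg) = -0.8660, sin(210 deg) = -0.5000
  joint[3] = (-2.4089, 15.9660) + 7.8 * (-0.8660, -0.5000) = (-2.4089 + -6.7550, 15.9660 + -3.9000) = (-9.1639, 12.0660)
End effector: (-9.1639, 12.0660)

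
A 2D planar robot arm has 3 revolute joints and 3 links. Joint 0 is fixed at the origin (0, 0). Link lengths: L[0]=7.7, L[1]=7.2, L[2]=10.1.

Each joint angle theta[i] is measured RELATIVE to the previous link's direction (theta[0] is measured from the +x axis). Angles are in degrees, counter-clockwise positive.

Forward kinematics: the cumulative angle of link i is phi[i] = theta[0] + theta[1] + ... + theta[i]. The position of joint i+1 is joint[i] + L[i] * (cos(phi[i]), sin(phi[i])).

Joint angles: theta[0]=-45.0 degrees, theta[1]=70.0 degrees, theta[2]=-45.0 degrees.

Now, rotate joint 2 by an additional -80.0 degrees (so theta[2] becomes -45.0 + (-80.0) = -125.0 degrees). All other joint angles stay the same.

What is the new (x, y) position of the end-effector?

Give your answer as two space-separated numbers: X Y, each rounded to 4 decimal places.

joint[0] = (0.0000, 0.0000)  (base)
link 0: phi[0] = -45 = -45 deg
  cos(-45 deg) = 0.7071, sin(-45 deg) = -0.7071
  joint[1] = (0.0000, 0.0000) + 7.7 * (0.7071, -0.7071) = (0.0000 + 5.4447, 0.0000 + -5.4447) = (5.4447, -5.4447)
link 1: phi[1] = -45 + 70 = 25 deg
  cos(25 deg) = 0.9063, sin(25 deg) = 0.4226
  joint[2] = (5.4447, -5.4447) + 7.2 * (0.9063, 0.4226) = (5.4447 + 6.5254, -5.4447 + 3.0429) = (11.9701, -2.4019)
link 2: phi[2] = -45 + 70 + -125 = -100 deg
  cos(-100 deg) = -0.1736, sin(-100 deg) = -0.9848
  joint[3] = (11.9701, -2.4019) + 10.1 * (-0.1736, -0.9848) = (11.9701 + -1.7538, -2.4019 + -9.9466) = (10.2163, -12.3484)
End effector: (10.2163, -12.3484)

Answer: 10.2163 -12.3484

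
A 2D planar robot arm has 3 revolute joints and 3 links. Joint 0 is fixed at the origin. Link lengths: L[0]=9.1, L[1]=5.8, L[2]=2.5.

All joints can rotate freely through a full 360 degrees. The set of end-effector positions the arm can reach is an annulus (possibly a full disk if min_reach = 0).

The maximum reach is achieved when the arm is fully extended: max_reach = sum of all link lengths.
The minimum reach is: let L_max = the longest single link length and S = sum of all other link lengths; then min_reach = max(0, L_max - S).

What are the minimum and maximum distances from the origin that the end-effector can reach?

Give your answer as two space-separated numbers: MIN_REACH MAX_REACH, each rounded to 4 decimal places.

Answer: 0.8000 17.4000

Derivation:
Link lengths: [9.1, 5.8, 2.5]
max_reach = 9.1 + 5.8 + 2.5 = 17.4
L_max = max([9.1, 5.8, 2.5]) = 9.1
S (sum of others) = 17.4 - 9.1 = 8.3
min_reach = max(0, 9.1 - 8.3) = max(0, 0.8) = 0.8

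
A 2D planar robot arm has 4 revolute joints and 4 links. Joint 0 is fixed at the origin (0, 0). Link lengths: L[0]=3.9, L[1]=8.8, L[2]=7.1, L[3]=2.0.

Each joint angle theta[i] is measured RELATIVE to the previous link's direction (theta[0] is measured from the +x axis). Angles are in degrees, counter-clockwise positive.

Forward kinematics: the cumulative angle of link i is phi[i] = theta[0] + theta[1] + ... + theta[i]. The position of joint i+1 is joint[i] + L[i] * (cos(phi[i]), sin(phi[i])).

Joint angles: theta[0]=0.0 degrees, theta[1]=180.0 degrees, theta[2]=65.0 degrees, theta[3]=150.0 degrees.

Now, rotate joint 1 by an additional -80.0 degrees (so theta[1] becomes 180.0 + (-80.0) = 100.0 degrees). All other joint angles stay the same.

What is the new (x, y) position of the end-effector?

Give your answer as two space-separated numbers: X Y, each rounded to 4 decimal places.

Answer: -3.0720 9.0897

Derivation:
joint[0] = (0.0000, 0.0000)  (base)
link 0: phi[0] = 0 = 0 deg
  cos(0 deg) = 1.0000, sin(0 deg) = 0.0000
  joint[1] = (0.0000, 0.0000) + 3.9 * (1.0000, 0.0000) = (0.0000 + 3.9000, 0.0000 + 0.0000) = (3.9000, 0.0000)
link 1: phi[1] = 0 + 100 = 100 deg
  cos(100 deg) = -0.1736, sin(100 deg) = 0.9848
  joint[2] = (3.9000, 0.0000) + 8.8 * (-0.1736, 0.9848) = (3.9000 + -1.5281, 0.0000 + 8.6663) = (2.3719, 8.6663)
link 2: phi[2] = 0 + 100 + 65 = 165 deg
  cos(165 deg) = -0.9659, sin(165 deg) = 0.2588
  joint[3] = (2.3719, 8.6663) + 7.1 * (-0.9659, 0.2588) = (2.3719 + -6.8581, 8.6663 + 1.8376) = (-4.4862, 10.5039)
link 3: phi[3] = 0 + 100 + 65 + 150 = 315 deg
  cos(315 deg) = 0.7071, sin(315 deg) = -0.7071
  joint[4] = (-4.4862, 10.5039) + 2 * (0.7071, -0.7071) = (-4.4862 + 1.4142, 10.5039 + -1.4142) = (-3.0720, 9.0897)
End effector: (-3.0720, 9.0897)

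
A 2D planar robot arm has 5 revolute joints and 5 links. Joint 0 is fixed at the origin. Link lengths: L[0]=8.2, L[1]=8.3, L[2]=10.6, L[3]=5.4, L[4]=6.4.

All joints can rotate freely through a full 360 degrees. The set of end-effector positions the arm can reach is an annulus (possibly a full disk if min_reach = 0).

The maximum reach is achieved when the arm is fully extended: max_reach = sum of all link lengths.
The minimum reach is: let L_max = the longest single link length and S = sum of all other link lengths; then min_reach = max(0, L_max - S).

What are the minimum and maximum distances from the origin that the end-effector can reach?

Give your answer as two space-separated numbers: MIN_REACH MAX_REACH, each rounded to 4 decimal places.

Link lengths: [8.2, 8.3, 10.6, 5.4, 6.4]
max_reach = 8.2 + 8.3 + 10.6 + 5.4 + 6.4 = 38.9
L_max = max([8.2, 8.3, 10.6, 5.4, 6.4]) = 10.6
S (sum of others) = 38.9 - 10.6 = 28.3
min_reach = max(0, 10.6 - 28.3) = max(0, -17.7) = 0

Answer: 0.0000 38.9000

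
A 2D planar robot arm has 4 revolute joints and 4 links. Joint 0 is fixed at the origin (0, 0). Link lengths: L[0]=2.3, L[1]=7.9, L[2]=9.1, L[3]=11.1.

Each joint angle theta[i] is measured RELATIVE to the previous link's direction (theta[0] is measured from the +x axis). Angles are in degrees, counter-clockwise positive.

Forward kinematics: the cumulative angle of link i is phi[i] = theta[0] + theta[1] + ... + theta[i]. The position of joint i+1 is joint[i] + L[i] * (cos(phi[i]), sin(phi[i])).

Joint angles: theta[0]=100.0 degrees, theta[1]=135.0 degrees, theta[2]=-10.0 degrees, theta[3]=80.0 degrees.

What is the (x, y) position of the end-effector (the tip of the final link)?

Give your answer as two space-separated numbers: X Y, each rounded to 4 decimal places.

Answer: -4.9986 -19.7335

Derivation:
joint[0] = (0.0000, 0.0000)  (base)
link 0: phi[0] = 100 = 100 deg
  cos(100 deg) = -0.1736, sin(100 deg) = 0.9848
  joint[1] = (0.0000, 0.0000) + 2.3 * (-0.1736, 0.9848) = (0.0000 + -0.3994, 0.0000 + 2.2651) = (-0.3994, 2.2651)
link 1: phi[1] = 100 + 135 = 235 deg
  cos(235 deg) = -0.5736, sin(235 deg) = -0.8192
  joint[2] = (-0.3994, 2.2651) + 7.9 * (-0.5736, -0.8192) = (-0.3994 + -4.5313, 2.2651 + -6.4713) = (-4.9306, -4.2062)
link 2: phi[2] = 100 + 135 + -10 = 225 deg
  cos(225 deg) = -0.7071, sin(225 deg) = -0.7071
  joint[3] = (-4.9306, -4.2062) + 9.1 * (-0.7071, -0.7071) = (-4.9306 + -6.4347, -4.2062 + -6.4347) = (-11.3653, -10.6409)
link 3: phi[3] = 100 + 135 + -10 + 80 = 305 deg
  cos(305 deg) = 0.5736, sin(305 deg) = -0.8192
  joint[4] = (-11.3653, -10.6409) + 11.1 * (0.5736, -0.8192) = (-11.3653 + 6.3667, -10.6409 + -9.0926) = (-4.9986, -19.7335)
End effector: (-4.9986, -19.7335)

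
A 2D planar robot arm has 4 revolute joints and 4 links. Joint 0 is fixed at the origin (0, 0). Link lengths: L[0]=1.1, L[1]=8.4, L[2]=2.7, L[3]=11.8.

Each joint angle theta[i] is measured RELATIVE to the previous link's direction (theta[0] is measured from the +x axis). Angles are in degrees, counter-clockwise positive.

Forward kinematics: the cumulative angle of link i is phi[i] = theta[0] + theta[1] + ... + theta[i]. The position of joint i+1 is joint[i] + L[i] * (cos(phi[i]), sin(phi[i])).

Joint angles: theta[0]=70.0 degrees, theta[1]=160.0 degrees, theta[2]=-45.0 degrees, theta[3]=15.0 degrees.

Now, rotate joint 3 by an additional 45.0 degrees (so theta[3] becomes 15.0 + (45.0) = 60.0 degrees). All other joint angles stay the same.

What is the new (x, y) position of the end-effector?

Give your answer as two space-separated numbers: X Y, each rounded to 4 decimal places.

joint[0] = (0.0000, 0.0000)  (base)
link 0: phi[0] = 70 = 70 deg
  cos(70 deg) = 0.3420, sin(70 deg) = 0.9397
  joint[1] = (0.0000, 0.0000) + 1.1 * (0.3420, 0.9397) = (0.0000 + 0.3762, 0.0000 + 1.0337) = (0.3762, 1.0337)
link 1: phi[1] = 70 + 160 = 230 deg
  cos(230 deg) = -0.6428, sin(230 deg) = -0.7660
  joint[2] = (0.3762, 1.0337) + 8.4 * (-0.6428, -0.7660) = (0.3762 + -5.3994, 1.0337 + -6.4348) = (-5.0232, -5.4011)
link 2: phi[2] = 70 + 160 + -45 = 185 deg
  cos(185 deg) = -0.9962, sin(185 deg) = -0.0872
  joint[3] = (-5.0232, -5.4011) + 2.7 * (-0.9962, -0.0872) = (-5.0232 + -2.6897, -5.4011 + -0.2353) = (-7.7129, -5.6364)
link 3: phi[3] = 70 + 160 + -45 + 60 = 245 deg
  cos(245 deg) = -0.4226, sin(245 deg) = -0.9063
  joint[4] = (-7.7129, -5.6364) + 11.8 * (-0.4226, -0.9063) = (-7.7129 + -4.9869, -5.6364 + -10.6944) = (-12.6998, -16.3309)
End effector: (-12.6998, -16.3309)

Answer: -12.6998 -16.3309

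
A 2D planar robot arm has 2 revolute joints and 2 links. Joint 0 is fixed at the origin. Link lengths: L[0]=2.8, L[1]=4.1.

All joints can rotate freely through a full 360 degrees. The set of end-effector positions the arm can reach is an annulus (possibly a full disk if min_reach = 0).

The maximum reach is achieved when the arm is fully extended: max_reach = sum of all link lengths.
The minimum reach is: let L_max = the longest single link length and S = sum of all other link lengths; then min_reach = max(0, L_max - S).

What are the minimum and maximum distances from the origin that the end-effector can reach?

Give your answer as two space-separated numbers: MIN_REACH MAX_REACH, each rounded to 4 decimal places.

Answer: 1.3000 6.9000

Derivation:
Link lengths: [2.8, 4.1]
max_reach = 2.8 + 4.1 = 6.9
L_max = max([2.8, 4.1]) = 4.1
S (sum of others) = 6.9 - 4.1 = 2.8
min_reach = max(0, 4.1 - 2.8) = max(0, 1.3) = 1.3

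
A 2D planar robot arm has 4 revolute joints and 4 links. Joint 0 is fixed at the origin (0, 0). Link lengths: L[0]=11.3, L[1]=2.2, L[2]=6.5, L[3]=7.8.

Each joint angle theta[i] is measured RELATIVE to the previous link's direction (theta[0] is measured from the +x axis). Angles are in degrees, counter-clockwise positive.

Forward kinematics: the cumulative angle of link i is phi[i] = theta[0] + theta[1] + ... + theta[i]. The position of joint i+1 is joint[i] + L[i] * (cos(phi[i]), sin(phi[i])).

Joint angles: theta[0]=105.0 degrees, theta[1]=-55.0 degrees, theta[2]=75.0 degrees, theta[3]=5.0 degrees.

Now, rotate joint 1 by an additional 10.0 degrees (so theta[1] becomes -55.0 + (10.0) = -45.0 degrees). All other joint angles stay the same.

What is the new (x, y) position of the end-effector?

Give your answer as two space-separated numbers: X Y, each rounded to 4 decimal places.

joint[0] = (0.0000, 0.0000)  (base)
link 0: phi[0] = 105 = 105 deg
  cos(105 deg) = -0.2588, sin(105 deg) = 0.9659
  joint[1] = (0.0000, 0.0000) + 11.3 * (-0.2588, 0.9659) = (0.0000 + -2.9247, 0.0000 + 10.9150) = (-2.9247, 10.9150)
link 1: phi[1] = 105 + -45 = 60 deg
  cos(60 deg) = 0.5000, sin(60 deg) = 0.8660
  joint[2] = (-2.9247, 10.9150) + 2.2 * (0.5000, 0.8660) = (-2.9247 + 1.1000, 10.9150 + 1.9053) = (-1.8247, 12.8202)
link 2: phi[2] = 105 + -45 + 75 = 135 deg
  cos(135 deg) = -0.7071, sin(135 deg) = 0.7071
  joint[3] = (-1.8247, 12.8202) + 6.5 * (-0.7071, 0.7071) = (-1.8247 + -4.5962, 12.8202 + 4.5962) = (-6.4208, 17.4164)
link 3: phi[3] = 105 + -45 + 75 + 5 = 140 deg
  cos(140 deg) = -0.7660, sin(140 deg) = 0.6428
  joint[4] = (-6.4208, 17.4164) + 7.8 * (-0.7660, 0.6428) = (-6.4208 + -5.9751, 17.4164 + 5.0137) = (-12.3960, 22.4302)
End effector: (-12.3960, 22.4302)

Answer: -12.3960 22.4302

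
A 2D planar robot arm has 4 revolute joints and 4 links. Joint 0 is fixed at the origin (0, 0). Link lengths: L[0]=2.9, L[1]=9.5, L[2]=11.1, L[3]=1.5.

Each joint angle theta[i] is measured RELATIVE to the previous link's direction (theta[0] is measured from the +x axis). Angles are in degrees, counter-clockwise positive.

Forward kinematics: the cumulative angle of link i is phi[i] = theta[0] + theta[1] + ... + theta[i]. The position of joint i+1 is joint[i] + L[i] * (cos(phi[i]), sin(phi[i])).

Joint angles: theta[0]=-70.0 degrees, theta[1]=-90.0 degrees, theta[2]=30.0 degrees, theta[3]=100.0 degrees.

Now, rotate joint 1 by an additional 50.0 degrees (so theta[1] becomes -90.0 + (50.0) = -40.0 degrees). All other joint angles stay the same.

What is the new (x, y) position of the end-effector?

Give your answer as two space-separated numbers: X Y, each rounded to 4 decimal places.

joint[0] = (0.0000, 0.0000)  (base)
link 0: phi[0] = -70 = -70 deg
  cos(-70 deg) = 0.3420, sin(-70 deg) = -0.9397
  joint[1] = (0.0000, 0.0000) + 2.9 * (0.3420, -0.9397) = (0.0000 + 0.9919, 0.0000 + -2.7251) = (0.9919, -2.7251)
link 1: phi[1] = -70 + -40 = -110 deg
  cos(-110 deg) = -0.3420, sin(-110 deg) = -0.9397
  joint[2] = (0.9919, -2.7251) + 9.5 * (-0.3420, -0.9397) = (0.9919 + -3.2492, -2.7251 + -8.9271) = (-2.2573, -11.6522)
link 2: phi[2] = -70 + -40 + 30 = -80 deg
  cos(-80 deg) = 0.1736, sin(-80 deg) = -0.9848
  joint[3] = (-2.2573, -11.6522) + 11.1 * (0.1736, -0.9848) = (-2.2573 + 1.9275, -11.6522 + -10.9314) = (-0.3298, -22.5836)
link 3: phi[3] = -70 + -40 + 30 + 100 = 20 deg
  cos(20 deg) = 0.9397, sin(20 deg) = 0.3420
  joint[4] = (-0.3298, -22.5836) + 1.5 * (0.9397, 0.3420) = (-0.3298 + 1.4095, -22.5836 + 0.5130) = (1.0797, -22.0705)
End effector: (1.0797, -22.0705)

Answer: 1.0797 -22.0705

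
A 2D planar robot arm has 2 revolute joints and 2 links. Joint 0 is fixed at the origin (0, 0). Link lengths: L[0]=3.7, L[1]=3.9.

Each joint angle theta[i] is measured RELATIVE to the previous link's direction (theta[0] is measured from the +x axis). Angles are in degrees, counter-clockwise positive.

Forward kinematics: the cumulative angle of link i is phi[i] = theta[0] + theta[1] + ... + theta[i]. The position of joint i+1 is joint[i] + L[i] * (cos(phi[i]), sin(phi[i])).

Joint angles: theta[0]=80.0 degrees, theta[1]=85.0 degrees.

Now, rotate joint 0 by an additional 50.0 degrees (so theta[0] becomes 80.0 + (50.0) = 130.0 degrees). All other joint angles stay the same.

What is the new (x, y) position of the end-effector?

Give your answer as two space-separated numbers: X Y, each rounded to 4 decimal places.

joint[0] = (0.0000, 0.0000)  (base)
link 0: phi[0] = 130 = 130 deg
  cos(130 deg) = -0.6428, sin(130 deg) = 0.7660
  joint[1] = (0.0000, 0.0000) + 3.7 * (-0.6428, 0.7660) = (0.0000 + -2.3783, 0.0000 + 2.8344) = (-2.3783, 2.8344)
link 1: phi[1] = 130 + 85 = 215 deg
  cos(215 deg) = -0.8192, sin(215 deg) = -0.5736
  joint[2] = (-2.3783, 2.8344) + 3.9 * (-0.8192, -0.5736) = (-2.3783 + -3.1947, 2.8344 + -2.2369) = (-5.5730, 0.5974)
End effector: (-5.5730, 0.5974)

Answer: -5.5730 0.5974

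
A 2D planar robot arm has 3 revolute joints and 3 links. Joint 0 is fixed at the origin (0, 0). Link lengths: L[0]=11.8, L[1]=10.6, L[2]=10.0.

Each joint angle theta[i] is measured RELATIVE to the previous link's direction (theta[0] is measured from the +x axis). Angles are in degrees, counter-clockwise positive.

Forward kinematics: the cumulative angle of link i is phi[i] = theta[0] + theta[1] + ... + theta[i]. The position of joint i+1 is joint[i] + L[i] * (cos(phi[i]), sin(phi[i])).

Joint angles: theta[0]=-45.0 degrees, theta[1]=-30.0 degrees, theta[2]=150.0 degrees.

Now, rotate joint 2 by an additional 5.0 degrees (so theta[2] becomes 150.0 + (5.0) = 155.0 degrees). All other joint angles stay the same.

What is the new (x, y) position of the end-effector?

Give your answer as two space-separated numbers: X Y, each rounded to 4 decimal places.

Answer: 12.8238 -8.7346

Derivation:
joint[0] = (0.0000, 0.0000)  (base)
link 0: phi[0] = -45 = -45 deg
  cos(-45 deg) = 0.7071, sin(-45 deg) = -0.7071
  joint[1] = (0.0000, 0.0000) + 11.8 * (0.7071, -0.7071) = (0.0000 + 8.3439, 0.0000 + -8.3439) = (8.3439, -8.3439)
link 1: phi[1] = -45 + -30 = -75 deg
  cos(-75 deg) = 0.2588, sin(-75 deg) = -0.9659
  joint[2] = (8.3439, -8.3439) + 10.6 * (0.2588, -0.9659) = (8.3439 + 2.7435, -8.3439 + -10.2388) = (11.0873, -18.5827)
link 2: phi[2] = -45 + -30 + 155 = 80 deg
  cos(80 deg) = 0.1736, sin(80 deg) = 0.9848
  joint[3] = (11.0873, -18.5827) + 10 * (0.1736, 0.9848) = (11.0873 + 1.7365, -18.5827 + 9.8481) = (12.8238, -8.7346)
End effector: (12.8238, -8.7346)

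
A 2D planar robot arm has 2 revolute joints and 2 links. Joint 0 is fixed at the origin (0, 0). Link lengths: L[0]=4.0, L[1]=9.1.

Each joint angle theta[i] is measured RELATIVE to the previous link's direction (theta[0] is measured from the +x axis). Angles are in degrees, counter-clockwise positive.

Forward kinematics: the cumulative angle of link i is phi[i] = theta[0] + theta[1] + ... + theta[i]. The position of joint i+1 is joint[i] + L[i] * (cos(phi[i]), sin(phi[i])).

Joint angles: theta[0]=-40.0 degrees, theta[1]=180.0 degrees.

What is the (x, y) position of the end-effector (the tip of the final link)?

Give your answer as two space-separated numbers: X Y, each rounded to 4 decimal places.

joint[0] = (0.0000, 0.0000)  (base)
link 0: phi[0] = -40 = -40 deg
  cos(-40 deg) = 0.7660, sin(-40 deg) = -0.6428
  joint[1] = (0.0000, 0.0000) + 4 * (0.7660, -0.6428) = (0.0000 + 3.0642, 0.0000 + -2.5712) = (3.0642, -2.5712)
link 1: phi[1] = -40 + 180 = 140 deg
  cos(140 deg) = -0.7660, sin(140 deg) = 0.6428
  joint[2] = (3.0642, -2.5712) + 9.1 * (-0.7660, 0.6428) = (3.0642 + -6.9710, -2.5712 + 5.8494) = (-3.9068, 3.2782)
End effector: (-3.9068, 3.2782)

Answer: -3.9068 3.2782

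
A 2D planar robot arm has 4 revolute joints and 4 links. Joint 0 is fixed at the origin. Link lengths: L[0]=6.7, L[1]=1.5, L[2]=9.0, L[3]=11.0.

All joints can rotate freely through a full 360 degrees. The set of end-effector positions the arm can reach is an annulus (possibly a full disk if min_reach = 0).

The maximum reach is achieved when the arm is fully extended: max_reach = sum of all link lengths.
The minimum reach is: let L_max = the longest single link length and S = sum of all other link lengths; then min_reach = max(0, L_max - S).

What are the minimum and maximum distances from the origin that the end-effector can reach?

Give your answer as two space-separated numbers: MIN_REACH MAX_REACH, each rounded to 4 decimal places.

Link lengths: [6.7, 1.5, 9.0, 11.0]
max_reach = 6.7 + 1.5 + 9 + 11 = 28.2
L_max = max([6.7, 1.5, 9.0, 11.0]) = 11
S (sum of others) = 28.2 - 11 = 17.2
min_reach = max(0, 11 - 17.2) = max(0, -6.2) = 0

Answer: 0.0000 28.2000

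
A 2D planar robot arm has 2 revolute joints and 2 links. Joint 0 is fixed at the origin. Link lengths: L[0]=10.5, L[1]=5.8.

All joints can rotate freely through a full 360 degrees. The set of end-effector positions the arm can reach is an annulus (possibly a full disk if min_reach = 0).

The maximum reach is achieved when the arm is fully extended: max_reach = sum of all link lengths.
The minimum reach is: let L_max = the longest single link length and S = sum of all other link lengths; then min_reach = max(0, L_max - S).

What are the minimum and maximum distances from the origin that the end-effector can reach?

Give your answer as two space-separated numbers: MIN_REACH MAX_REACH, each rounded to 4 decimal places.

Answer: 4.7000 16.3000

Derivation:
Link lengths: [10.5, 5.8]
max_reach = 10.5 + 5.8 = 16.3
L_max = max([10.5, 5.8]) = 10.5
S (sum of others) = 16.3 - 10.5 = 5.8
min_reach = max(0, 10.5 - 5.8) = max(0, 4.7) = 4.7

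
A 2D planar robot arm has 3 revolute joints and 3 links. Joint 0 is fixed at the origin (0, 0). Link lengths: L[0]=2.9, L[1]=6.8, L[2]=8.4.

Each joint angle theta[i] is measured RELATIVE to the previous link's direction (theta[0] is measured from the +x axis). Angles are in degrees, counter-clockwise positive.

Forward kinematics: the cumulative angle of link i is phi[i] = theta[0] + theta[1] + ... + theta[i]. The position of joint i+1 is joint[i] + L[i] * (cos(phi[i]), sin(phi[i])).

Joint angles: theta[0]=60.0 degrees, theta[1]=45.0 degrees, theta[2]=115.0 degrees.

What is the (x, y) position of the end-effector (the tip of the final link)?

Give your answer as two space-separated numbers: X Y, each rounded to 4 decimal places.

Answer: -6.7447 3.6804

Derivation:
joint[0] = (0.0000, 0.0000)  (base)
link 0: phi[0] = 60 = 60 deg
  cos(60 deg) = 0.5000, sin(60 deg) = 0.8660
  joint[1] = (0.0000, 0.0000) + 2.9 * (0.5000, 0.8660) = (0.0000 + 1.4500, 0.0000 + 2.5115) = (1.4500, 2.5115)
link 1: phi[1] = 60 + 45 = 105 deg
  cos(105 deg) = -0.2588, sin(105 deg) = 0.9659
  joint[2] = (1.4500, 2.5115) + 6.8 * (-0.2588, 0.9659) = (1.4500 + -1.7600, 2.5115 + 6.5683) = (-0.3100, 9.0798)
link 2: phi[2] = 60 + 45 + 115 = 220 deg
  cos(220 deg) = -0.7660, sin(220 deg) = -0.6428
  joint[3] = (-0.3100, 9.0798) + 8.4 * (-0.7660, -0.6428) = (-0.3100 + -6.4348, 9.0798 + -5.3994) = (-6.7447, 3.6804)
End effector: (-6.7447, 3.6804)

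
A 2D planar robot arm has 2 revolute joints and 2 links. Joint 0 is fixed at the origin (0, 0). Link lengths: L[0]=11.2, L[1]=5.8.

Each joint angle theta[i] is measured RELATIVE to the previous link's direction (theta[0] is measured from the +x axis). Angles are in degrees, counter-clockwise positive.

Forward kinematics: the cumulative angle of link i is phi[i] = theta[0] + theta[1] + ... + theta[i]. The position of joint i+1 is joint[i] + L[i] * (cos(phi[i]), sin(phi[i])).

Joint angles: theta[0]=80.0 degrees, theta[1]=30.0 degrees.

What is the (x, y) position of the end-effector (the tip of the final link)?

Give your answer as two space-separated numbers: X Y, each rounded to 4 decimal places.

joint[0] = (0.0000, 0.0000)  (base)
link 0: phi[0] = 80 = 80 deg
  cos(80 deg) = 0.1736, sin(80 deg) = 0.9848
  joint[1] = (0.0000, 0.0000) + 11.2 * (0.1736, 0.9848) = (0.0000 + 1.9449, 0.0000 + 11.0298) = (1.9449, 11.0298)
link 1: phi[1] = 80 + 30 = 110 deg
  cos(110 deg) = -0.3420, sin(110 deg) = 0.9397
  joint[2] = (1.9449, 11.0298) + 5.8 * (-0.3420, 0.9397) = (1.9449 + -1.9837, 11.0298 + 5.4502) = (-0.0389, 16.4801)
End effector: (-0.0389, 16.4801)

Answer: -0.0389 16.4801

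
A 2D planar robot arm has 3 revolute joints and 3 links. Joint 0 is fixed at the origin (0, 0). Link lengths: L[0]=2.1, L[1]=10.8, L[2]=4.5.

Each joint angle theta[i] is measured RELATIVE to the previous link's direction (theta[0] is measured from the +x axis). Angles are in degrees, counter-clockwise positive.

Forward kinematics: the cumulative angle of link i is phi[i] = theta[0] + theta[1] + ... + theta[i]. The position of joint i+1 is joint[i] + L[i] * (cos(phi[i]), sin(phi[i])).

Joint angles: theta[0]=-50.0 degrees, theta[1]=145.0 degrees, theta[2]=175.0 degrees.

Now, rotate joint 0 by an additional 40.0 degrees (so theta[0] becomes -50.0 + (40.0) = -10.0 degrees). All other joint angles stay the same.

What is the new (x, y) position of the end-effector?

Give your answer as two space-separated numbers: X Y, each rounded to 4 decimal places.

Answer: -2.6761 3.8249

Derivation:
joint[0] = (0.0000, 0.0000)  (base)
link 0: phi[0] = -10 = -10 deg
  cos(-10 deg) = 0.9848, sin(-10 deg) = -0.1736
  joint[1] = (0.0000, 0.0000) + 2.1 * (0.9848, -0.1736) = (0.0000 + 2.0681, 0.0000 + -0.3647) = (2.0681, -0.3647)
link 1: phi[1] = -10 + 145 = 135 deg
  cos(135 deg) = -0.7071, sin(135 deg) = 0.7071
  joint[2] = (2.0681, -0.3647) + 10.8 * (-0.7071, 0.7071) = (2.0681 + -7.6368, -0.3647 + 7.6368) = (-5.5687, 7.2721)
link 2: phi[2] = -10 + 145 + 175 = 310 deg
  cos(310 deg) = 0.6428, sin(310 deg) = -0.7660
  joint[3] = (-5.5687, 7.2721) + 4.5 * (0.6428, -0.7660) = (-5.5687 + 2.8925, 7.2721 + -3.4472) = (-2.6761, 3.8249)
End effector: (-2.6761, 3.8249)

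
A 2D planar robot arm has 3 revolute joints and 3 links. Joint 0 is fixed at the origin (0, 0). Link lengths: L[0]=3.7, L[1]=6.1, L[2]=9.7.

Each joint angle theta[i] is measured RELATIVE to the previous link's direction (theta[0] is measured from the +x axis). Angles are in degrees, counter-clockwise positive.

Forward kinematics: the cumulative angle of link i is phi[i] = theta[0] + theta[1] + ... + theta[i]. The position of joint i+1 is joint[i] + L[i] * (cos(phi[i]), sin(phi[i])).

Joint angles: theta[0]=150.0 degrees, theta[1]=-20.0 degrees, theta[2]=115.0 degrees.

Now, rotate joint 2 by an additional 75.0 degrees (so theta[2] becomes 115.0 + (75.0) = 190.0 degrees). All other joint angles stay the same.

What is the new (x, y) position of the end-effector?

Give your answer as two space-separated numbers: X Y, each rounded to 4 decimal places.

Answer: 0.3053 0.2878

Derivation:
joint[0] = (0.0000, 0.0000)  (base)
link 0: phi[0] = 150 = 150 deg
  cos(150 deg) = -0.8660, sin(150 deg) = 0.5000
  joint[1] = (0.0000, 0.0000) + 3.7 * (-0.8660, 0.5000) = (0.0000 + -3.2043, 0.0000 + 1.8500) = (-3.2043, 1.8500)
link 1: phi[1] = 150 + -20 = 130 deg
  cos(130 deg) = -0.6428, sin(130 deg) = 0.7660
  joint[2] = (-3.2043, 1.8500) + 6.1 * (-0.6428, 0.7660) = (-3.2043 + -3.9210, 1.8500 + 4.6729) = (-7.1253, 6.5229)
link 2: phi[2] = 150 + -20 + 190 = 320 deg
  cos(320 deg) = 0.7660, sin(320 deg) = -0.6428
  joint[3] = (-7.1253, 6.5229) + 9.7 * (0.7660, -0.6428) = (-7.1253 + 7.4306, 6.5229 + -6.2350) = (0.3053, 0.2878)
End effector: (0.3053, 0.2878)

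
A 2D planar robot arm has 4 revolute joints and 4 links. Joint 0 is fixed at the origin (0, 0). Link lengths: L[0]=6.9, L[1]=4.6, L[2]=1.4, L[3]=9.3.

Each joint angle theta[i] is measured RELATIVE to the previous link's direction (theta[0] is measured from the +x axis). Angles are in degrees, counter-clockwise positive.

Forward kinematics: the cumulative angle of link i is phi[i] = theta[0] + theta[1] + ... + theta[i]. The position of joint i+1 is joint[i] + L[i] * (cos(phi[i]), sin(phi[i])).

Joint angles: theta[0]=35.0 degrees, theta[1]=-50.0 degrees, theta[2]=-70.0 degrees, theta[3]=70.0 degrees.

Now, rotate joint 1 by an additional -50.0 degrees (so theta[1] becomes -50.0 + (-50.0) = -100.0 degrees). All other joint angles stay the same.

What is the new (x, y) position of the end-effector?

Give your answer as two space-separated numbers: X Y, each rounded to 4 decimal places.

Answer: 10.5366 -9.6300

Derivation:
joint[0] = (0.0000, 0.0000)  (base)
link 0: phi[0] = 35 = 35 deg
  cos(35 deg) = 0.8192, sin(35 deg) = 0.5736
  joint[1] = (0.0000, 0.0000) + 6.9 * (0.8192, 0.5736) = (0.0000 + 5.6521, 0.0000 + 3.9577) = (5.6521, 3.9577)
link 1: phi[1] = 35 + -100 = -65 deg
  cos(-65 deg) = 0.4226, sin(-65 deg) = -0.9063
  joint[2] = (5.6521, 3.9577) + 4.6 * (0.4226, -0.9063) = (5.6521 + 1.9440, 3.9577 + -4.1690) = (7.5962, -0.2113)
link 2: phi[2] = 35 + -100 + -70 = -135 deg
  cos(-135 deg) = -0.7071, sin(-135 deg) = -0.7071
  joint[3] = (7.5962, -0.2113) + 1.4 * (-0.7071, -0.7071) = (7.5962 + -0.9899, -0.2113 + -0.9899) = (6.6062, -1.2013)
link 3: phi[3] = 35 + -100 + -70 + 70 = -65 deg
  cos(-65 deg) = 0.4226, sin(-65 deg) = -0.9063
  joint[4] = (6.6062, -1.2013) + 9.3 * (0.4226, -0.9063) = (6.6062 + 3.9303, -1.2013 + -8.4287) = (10.5366, -9.6300)
End effector: (10.5366, -9.6300)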